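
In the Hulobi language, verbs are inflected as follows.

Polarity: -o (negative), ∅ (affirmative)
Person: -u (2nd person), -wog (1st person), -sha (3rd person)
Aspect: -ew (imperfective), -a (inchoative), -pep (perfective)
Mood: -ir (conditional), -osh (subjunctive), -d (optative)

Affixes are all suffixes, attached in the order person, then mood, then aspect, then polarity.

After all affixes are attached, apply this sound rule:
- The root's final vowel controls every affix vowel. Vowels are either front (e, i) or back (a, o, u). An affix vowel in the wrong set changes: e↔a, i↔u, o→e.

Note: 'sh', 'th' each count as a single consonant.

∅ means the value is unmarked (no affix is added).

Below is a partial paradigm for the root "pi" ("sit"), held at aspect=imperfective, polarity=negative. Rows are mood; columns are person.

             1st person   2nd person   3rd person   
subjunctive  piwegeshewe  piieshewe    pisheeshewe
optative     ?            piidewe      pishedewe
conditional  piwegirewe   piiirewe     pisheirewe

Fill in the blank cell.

Attach person 1st person -wog → piwog.
Attach mood optative -d → piwogd.
Attach aspect imperfective -ew → piwogdew.
Attach polarity negative -o → piwogdewo.
Apply vowel harmony: piwogdewo → piwegdewe.

piwegdewe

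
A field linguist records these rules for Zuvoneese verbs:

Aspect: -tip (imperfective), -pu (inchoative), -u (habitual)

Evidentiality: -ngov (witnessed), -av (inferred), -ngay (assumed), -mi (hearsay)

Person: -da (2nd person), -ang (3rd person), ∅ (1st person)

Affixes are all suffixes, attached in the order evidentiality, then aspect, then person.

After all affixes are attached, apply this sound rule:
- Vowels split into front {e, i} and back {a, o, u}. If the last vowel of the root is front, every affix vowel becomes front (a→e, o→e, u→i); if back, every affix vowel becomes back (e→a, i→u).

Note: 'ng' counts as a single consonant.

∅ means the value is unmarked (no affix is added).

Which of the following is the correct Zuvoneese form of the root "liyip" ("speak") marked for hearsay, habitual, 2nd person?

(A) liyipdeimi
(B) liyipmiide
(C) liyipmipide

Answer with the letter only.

Attach evidentiality hearsay -mi → liyipmi.
Attach aspect habitual -u → liyipmiu.
Attach person 2nd person -da → liyipmiuda.
Apply vowel harmony: liyipmiuda → liyipmiide.
So the correct form is liyipmiide, option (B).
(C) liyipmipide is wrong: it uses inchoative instead of habitual for aspect.
(A) liyipdeimi is wrong: it has the affixes in the wrong order.

B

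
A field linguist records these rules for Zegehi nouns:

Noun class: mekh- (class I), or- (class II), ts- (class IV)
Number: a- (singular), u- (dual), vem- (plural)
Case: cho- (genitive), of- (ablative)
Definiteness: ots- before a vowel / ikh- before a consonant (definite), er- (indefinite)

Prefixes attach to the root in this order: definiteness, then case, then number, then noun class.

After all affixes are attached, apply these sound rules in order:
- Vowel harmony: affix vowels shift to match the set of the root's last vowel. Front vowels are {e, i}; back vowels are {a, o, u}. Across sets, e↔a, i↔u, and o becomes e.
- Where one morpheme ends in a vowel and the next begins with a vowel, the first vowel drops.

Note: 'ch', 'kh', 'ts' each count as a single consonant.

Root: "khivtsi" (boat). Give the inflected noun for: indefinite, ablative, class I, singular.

Attach definiteness indefinite er- → erkhivtsi.
Attach case ablative of- → oferkhivtsi.
Attach number singular a- → aoferkhivtsi.
Attach noun class class I mekh- → mekhaoferkhivtsi.
Apply vowel harmony: mekhaoferkhivtsi → mekheeferkhivtsi.
Apply vowel deletion: mekheeferkhivtsi → mekheferkhivtsi.

mekheferkhivtsi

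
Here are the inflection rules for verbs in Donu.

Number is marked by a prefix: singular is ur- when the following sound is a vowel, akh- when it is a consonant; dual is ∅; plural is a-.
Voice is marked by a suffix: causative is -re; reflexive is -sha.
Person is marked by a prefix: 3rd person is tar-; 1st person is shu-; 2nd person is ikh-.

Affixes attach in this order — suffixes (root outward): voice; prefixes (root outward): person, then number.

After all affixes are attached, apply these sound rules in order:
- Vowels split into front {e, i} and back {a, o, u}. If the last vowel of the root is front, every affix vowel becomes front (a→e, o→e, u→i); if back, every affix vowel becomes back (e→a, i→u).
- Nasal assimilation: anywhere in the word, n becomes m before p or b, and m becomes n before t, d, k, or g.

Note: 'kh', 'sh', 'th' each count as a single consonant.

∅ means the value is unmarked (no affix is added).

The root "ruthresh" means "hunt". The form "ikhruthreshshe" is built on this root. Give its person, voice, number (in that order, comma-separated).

2nd person, reflexive, dual

Segment: ikh-ruthresh-sha.
person: ikh- → 2nd person.
voice: -sha → reflexive.
number: ∅ → dual.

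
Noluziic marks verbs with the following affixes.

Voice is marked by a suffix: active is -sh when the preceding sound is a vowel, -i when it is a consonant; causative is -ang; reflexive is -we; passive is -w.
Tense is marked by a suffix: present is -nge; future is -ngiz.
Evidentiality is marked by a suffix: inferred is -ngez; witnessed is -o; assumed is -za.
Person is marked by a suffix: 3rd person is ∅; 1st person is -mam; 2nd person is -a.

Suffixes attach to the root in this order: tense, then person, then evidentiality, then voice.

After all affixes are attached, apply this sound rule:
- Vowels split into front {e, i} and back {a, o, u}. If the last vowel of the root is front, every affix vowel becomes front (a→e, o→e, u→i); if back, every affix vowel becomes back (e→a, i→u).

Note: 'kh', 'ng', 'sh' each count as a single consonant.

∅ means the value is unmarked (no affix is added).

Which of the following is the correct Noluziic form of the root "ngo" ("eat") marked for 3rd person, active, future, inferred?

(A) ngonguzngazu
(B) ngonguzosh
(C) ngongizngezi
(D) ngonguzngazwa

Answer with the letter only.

A

Attach tense future -ngiz → ngongiz.
person = 3rd person: zero marking, form stays ngongiz.
Attach evidentiality inferred -ngez → ngongizngez.
Attach voice active -i (after consonant 'z') → ngongizngezi.
Apply vowel harmony: ngongizngezi → ngonguzngazu.
So the correct form is ngonguzngazu, option (A).
(B) ngonguzosh is wrong: it uses witnessed instead of inferred for evidentiality.
(C) ngongizngezi is wrong: it fails to apply the sound rule(s).
(D) ngonguzngazwa is wrong: it uses reflexive instead of active for voice.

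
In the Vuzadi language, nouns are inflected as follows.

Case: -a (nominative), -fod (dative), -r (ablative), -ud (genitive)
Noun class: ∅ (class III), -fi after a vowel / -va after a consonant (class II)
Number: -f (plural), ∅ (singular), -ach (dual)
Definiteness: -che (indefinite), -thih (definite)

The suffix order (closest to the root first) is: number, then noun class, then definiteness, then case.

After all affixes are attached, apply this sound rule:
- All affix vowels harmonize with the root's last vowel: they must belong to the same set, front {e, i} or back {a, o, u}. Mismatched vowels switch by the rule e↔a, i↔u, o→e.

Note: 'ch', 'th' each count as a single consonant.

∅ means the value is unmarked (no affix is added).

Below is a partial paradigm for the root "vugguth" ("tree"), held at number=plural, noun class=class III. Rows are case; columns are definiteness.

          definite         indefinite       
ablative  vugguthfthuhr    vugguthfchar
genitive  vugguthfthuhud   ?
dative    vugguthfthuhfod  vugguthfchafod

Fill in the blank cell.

vugguthfchaud

Attach number plural -f → vugguthf.
noun class = class III: zero marking, form stays vugguthf.
Attach definiteness indefinite -che → vugguthfche.
Attach case genitive -ud → vugguthfcheud.
Apply vowel harmony: vugguthfcheud → vugguthfchaud.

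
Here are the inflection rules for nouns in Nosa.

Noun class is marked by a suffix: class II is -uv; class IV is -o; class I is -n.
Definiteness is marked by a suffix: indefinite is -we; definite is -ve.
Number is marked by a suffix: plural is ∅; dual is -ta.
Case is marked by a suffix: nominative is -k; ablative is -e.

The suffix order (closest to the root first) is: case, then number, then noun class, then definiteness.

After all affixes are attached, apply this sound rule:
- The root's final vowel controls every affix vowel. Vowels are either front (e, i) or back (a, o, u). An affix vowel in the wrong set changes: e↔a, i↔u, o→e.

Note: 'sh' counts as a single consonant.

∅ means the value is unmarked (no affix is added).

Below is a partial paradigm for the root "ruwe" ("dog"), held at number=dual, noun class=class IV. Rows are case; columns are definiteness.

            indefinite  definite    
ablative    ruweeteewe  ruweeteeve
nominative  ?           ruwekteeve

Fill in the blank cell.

Attach case nominative -k → ruwek.
Attach number dual -ta → ruwekta.
Attach noun class class IV -o → ruwektao.
Attach definiteness indefinite -we → ruwektaowe.
Apply vowel harmony: ruwektaowe → ruwekteewe.

ruwekteewe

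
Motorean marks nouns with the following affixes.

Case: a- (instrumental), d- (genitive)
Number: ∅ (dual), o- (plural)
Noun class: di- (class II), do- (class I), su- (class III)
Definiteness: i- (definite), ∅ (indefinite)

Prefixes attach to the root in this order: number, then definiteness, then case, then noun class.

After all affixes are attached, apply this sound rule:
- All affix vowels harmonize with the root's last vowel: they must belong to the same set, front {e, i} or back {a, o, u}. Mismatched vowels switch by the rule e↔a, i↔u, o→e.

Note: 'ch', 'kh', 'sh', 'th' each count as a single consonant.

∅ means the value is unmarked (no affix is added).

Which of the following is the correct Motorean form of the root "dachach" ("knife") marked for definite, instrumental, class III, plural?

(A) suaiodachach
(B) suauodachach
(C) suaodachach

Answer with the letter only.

B

Attach number plural o- → odachach.
Attach definiteness definite i- → iodachach.
Attach case instrumental a- → aiodachach.
Attach noun class class III su- → suaiodachach.
Apply vowel harmony: suaiodachach → suauodachach.
So the correct form is suauodachach, option (B).
(C) suaodachach is wrong: it uses indefinite instead of definite for definiteness.
(A) suaiodachach is wrong: it fails to apply the sound rule(s).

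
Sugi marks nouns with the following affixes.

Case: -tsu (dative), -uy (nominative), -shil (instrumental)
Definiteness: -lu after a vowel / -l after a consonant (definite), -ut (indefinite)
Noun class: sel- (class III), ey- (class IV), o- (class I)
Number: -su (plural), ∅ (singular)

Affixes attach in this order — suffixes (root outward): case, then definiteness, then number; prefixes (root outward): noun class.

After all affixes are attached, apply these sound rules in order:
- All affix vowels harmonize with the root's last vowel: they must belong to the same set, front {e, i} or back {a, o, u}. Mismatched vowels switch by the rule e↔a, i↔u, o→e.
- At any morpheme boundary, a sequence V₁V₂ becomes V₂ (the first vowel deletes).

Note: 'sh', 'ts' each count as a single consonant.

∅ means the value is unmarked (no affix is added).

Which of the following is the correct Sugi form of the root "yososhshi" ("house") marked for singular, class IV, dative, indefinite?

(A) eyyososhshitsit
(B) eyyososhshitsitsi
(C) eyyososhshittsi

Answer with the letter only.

A

Attach noun class class IV ey- → eyyososhshi.
Attach case dative -tsu → eyyososhshitsu.
Attach definiteness indefinite -ut → eyyososhshitsuut.
number = singular: zero marking, form stays eyyososhshitsuut.
Apply vowel harmony: eyyososhshitsuut → eyyososhshitsiit.
Apply vowel deletion: eyyososhshitsiit → eyyososhshitsit.
So the correct form is eyyososhshitsit, option (A).
(B) eyyososhshitsitsi is wrong: it uses plural instead of singular for number.
(C) eyyososhshittsi is wrong: it has the affixes in the wrong order.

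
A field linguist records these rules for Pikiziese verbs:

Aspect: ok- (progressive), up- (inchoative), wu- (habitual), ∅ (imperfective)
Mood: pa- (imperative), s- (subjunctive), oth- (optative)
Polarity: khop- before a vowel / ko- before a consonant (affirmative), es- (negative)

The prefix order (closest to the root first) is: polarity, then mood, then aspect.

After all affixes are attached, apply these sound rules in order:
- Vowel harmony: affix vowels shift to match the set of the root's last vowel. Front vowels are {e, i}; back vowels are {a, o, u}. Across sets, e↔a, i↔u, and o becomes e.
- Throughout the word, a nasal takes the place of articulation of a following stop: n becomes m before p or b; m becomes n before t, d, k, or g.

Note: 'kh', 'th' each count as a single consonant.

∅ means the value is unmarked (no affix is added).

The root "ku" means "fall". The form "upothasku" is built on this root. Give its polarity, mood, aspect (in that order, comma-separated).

negative, optative, inchoative

Segment: up-oth-es-ku.
polarity: es- → negative.
mood: oth- → optative.
aspect: up- → inchoative.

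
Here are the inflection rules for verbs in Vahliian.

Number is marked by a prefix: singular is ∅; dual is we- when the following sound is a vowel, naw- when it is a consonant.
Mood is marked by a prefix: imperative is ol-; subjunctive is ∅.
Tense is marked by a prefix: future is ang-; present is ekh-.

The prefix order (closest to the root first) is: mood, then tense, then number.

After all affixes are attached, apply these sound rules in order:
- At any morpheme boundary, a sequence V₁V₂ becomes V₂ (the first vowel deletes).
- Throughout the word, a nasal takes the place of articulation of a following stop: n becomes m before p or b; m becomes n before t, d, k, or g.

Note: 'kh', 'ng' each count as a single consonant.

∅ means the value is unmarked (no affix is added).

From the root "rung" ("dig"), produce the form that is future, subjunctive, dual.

wangrung

mood = subjunctive: zero marking, form stays rung.
Attach tense future ang- → angrung.
Attach number dual we- (before vowel 'a') → weangrung.
Apply vowel deletion: weangrung → wangrung.
Nasal assimilation: no change.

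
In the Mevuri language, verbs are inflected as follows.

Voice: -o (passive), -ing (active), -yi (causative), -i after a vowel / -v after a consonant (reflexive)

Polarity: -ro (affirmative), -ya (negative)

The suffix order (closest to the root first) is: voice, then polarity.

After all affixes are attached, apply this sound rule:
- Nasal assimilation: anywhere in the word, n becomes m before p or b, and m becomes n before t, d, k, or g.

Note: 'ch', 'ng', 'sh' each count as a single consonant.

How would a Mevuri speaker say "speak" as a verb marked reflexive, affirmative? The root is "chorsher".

chorshervro

Attach voice reflexive -v (after consonant 'r') → chorsherv.
Attach polarity affirmative -ro → chorshervro.
Nasal assimilation: no change.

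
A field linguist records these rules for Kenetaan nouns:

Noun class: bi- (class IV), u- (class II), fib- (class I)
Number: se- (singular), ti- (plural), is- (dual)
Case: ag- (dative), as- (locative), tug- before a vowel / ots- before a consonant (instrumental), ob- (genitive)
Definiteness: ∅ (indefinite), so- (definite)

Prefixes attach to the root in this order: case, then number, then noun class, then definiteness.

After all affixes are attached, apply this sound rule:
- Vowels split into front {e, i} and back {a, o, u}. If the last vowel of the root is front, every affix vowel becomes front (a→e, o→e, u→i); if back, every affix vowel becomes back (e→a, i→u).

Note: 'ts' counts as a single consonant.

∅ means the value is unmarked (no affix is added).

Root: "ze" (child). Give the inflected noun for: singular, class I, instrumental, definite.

sefibseetsze

Attach case instrumental ots- (before consonant 'z') → otsze.
Attach number singular se- → seotsze.
Attach noun class class I fib- → fibseotsze.
Attach definiteness definite so- → sofibseotsze.
Apply vowel harmony: sofibseotsze → sefibseetsze.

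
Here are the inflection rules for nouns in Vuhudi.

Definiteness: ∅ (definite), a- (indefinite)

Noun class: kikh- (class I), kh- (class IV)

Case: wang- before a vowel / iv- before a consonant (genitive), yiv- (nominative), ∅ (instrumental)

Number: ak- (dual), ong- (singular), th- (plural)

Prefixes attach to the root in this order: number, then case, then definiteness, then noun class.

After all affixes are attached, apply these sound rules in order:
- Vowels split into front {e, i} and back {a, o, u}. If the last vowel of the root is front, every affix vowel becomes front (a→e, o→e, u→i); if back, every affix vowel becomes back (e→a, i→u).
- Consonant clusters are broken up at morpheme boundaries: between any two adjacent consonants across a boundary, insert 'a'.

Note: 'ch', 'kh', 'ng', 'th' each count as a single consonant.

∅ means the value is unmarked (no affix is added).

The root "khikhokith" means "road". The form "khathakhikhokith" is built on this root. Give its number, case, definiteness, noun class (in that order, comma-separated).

Segment: kh-th-khikhokith.
number: th- → plural.
case: ∅ → instrumental.
definiteness: ∅ → definite.
noun class: kh- → class IV.

plural, instrumental, definite, class IV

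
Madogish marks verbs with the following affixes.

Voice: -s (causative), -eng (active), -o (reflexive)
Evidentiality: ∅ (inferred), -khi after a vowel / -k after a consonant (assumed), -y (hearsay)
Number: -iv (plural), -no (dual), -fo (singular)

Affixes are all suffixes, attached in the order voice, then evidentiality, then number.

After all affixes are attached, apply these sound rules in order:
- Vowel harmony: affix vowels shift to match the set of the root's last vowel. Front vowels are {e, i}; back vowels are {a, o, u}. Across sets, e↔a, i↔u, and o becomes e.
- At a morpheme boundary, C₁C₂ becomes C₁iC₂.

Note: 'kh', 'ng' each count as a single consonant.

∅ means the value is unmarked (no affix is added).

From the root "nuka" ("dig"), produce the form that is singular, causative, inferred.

Attach voice causative -s → nukas.
evidentiality = inferred: zero marking, form stays nukas.
Attach number singular -fo → nukasfo.
Vowel harmony: no change.
Apply epenthesis: nukasfo → nukasifo.

nukasifo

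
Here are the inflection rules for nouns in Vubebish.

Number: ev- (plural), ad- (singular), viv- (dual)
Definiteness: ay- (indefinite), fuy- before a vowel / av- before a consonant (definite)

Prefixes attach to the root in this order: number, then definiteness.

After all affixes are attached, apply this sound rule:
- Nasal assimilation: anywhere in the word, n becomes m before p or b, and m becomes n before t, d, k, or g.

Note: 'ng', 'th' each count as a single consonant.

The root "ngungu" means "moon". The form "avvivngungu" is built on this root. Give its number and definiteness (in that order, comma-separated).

dual, definite

Segment: av-viv-ngungu.
number: viv- → dual.
definiteness: fuy/av- → definite.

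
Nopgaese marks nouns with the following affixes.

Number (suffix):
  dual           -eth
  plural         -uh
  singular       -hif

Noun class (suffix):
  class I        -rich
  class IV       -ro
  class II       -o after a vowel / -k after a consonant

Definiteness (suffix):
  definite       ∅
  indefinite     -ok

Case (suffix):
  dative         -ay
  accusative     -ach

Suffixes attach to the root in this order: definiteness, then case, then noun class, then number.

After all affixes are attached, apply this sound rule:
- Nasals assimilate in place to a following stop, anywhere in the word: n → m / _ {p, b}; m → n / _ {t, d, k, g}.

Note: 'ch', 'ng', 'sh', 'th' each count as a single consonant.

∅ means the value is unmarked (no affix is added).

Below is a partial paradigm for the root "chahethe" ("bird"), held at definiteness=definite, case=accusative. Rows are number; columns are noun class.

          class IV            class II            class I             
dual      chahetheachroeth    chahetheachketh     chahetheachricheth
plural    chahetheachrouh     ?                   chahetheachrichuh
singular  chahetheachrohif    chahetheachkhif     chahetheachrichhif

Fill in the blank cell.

definiteness = definite: zero marking, form stays chahethe.
Attach case accusative -ach → chahetheach.
Attach noun class class II -k (after consonant 'ch') → chahetheachk.
Attach number plural -uh → chahetheachkuh.
Nasal assimilation: no change.

chahetheachkuh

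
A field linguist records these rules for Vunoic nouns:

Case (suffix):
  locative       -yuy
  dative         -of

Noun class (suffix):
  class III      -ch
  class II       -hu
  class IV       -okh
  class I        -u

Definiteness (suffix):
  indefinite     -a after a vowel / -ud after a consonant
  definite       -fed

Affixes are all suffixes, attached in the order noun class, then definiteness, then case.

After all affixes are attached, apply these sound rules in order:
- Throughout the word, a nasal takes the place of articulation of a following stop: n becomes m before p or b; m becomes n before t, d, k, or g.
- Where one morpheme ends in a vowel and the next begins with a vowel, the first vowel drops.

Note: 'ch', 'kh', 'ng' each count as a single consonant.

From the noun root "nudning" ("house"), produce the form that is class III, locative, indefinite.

Attach noun class class III -ch → nudningch.
Attach definiteness indefinite -ud (after consonant 'ch') → nudningchud.
Attach case locative -yuy → nudningchudyuy.
Nasal assimilation: no change.
Vowel deletion: no change.

nudningchudyuy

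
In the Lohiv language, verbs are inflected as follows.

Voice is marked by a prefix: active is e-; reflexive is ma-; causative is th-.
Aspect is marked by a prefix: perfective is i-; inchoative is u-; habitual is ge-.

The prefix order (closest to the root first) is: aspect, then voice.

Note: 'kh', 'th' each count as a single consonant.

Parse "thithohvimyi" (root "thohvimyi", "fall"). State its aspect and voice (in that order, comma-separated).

perfective, causative

Segment: th-i-thohvimyi.
aspect: i- → perfective.
voice: th- → causative.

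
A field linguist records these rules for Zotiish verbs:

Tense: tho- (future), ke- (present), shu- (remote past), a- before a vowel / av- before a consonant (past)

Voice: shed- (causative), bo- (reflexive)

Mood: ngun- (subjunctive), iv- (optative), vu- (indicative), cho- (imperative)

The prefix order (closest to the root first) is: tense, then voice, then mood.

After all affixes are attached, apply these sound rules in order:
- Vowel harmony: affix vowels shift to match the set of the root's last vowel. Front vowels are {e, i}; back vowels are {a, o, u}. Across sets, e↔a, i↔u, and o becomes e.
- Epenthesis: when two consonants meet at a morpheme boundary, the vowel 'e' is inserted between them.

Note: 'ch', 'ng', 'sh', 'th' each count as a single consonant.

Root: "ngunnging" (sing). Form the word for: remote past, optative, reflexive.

Attach tense remote past shu- → shungunnging.
Attach voice reflexive bo- → boshungunnging.
Attach mood optative iv- → ivboshungunnging.
Apply vowel harmony: ivboshungunnging → ivbeshingunnging.
Apply epenthesis: ivbeshingunnging → ivebeshingunnging.

ivebeshingunnging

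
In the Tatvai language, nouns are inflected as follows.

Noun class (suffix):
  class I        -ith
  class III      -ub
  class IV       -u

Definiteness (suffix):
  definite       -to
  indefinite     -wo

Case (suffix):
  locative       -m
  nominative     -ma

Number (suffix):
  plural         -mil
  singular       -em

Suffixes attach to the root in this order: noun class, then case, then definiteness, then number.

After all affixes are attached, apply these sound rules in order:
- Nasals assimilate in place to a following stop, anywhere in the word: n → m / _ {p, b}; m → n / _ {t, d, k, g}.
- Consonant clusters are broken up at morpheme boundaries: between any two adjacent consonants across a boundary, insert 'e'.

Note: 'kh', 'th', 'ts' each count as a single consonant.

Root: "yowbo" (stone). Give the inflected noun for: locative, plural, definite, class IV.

Attach noun class class IV -u → yowbou.
Attach case locative -m → yowboum.
Attach definiteness definite -to → yowboumto.
Attach number plural -mil → yowboumtomil.
Apply nasal assimilation: yowboumtomil → yowbountomil.
Apply epenthesis: yowbountomil → yowbounetomil.

yowbounetomil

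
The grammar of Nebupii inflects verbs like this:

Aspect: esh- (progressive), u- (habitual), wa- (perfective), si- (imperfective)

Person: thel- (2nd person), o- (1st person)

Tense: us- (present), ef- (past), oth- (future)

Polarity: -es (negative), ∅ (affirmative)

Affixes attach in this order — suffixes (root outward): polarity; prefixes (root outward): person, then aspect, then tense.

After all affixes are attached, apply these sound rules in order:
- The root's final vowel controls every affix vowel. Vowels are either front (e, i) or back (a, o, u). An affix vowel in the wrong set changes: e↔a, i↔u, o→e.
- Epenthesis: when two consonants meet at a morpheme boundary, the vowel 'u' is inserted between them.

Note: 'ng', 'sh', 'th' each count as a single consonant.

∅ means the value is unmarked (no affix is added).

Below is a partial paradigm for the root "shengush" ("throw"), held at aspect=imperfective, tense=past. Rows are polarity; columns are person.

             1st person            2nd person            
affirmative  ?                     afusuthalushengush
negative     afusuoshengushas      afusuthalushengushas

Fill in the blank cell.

Attach person 1st person o- → oshengush.
Attach aspect imperfective si- → sioshengush.
Attach tense past ef- → efsioshengush.
polarity = affirmative: zero marking, form stays efsioshengush.
Apply vowel harmony: efsioshengush → afsuoshengush.
Apply epenthesis: afsuoshengush → afusuoshengush.

afusuoshengush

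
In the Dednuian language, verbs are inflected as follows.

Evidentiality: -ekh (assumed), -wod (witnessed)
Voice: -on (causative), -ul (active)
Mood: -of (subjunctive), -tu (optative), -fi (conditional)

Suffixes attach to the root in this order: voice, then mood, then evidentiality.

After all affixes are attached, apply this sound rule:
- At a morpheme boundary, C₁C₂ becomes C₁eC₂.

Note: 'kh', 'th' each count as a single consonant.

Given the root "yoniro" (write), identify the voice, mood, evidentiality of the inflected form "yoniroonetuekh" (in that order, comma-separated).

causative, optative, assumed

Segment: yoniro-on-tu-ekh.
voice: -on → causative.
mood: -tu → optative.
evidentiality: -ekh → assumed.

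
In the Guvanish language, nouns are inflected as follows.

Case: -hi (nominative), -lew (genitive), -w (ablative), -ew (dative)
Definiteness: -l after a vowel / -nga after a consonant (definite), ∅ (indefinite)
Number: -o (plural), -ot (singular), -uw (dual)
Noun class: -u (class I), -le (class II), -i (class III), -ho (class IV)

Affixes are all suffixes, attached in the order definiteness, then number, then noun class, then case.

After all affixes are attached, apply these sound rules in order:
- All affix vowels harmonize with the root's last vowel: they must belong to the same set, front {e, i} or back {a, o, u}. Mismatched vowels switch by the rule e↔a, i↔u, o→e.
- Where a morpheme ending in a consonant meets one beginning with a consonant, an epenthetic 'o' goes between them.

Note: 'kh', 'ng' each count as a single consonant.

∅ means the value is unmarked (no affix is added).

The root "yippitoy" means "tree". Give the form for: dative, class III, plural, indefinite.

definiteness = indefinite: zero marking, form stays yippitoy.
Attach number plural -o → yippitoyo.
Attach noun class class III -i → yippitoyoi.
Attach case dative -ew → yippitoyoiew.
Apply vowel harmony: yippitoyoiew → yippitoyouaw.
Epenthesis: no change.

yippitoyouaw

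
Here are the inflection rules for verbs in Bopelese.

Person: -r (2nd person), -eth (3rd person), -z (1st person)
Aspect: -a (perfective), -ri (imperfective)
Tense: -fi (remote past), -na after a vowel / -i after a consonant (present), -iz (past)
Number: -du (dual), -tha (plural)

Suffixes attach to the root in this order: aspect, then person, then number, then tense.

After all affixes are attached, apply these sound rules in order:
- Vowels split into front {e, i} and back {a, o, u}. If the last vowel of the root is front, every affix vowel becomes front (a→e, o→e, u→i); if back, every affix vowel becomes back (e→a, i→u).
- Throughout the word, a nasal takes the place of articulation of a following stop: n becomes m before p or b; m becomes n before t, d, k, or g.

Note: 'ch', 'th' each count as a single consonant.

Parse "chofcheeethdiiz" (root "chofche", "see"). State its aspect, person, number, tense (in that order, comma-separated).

perfective, 3rd person, dual, past

Segment: chofche-a-eth-du-iz.
aspect: -a → perfective.
person: -eth → 3rd person.
number: -du → dual.
tense: -iz → past.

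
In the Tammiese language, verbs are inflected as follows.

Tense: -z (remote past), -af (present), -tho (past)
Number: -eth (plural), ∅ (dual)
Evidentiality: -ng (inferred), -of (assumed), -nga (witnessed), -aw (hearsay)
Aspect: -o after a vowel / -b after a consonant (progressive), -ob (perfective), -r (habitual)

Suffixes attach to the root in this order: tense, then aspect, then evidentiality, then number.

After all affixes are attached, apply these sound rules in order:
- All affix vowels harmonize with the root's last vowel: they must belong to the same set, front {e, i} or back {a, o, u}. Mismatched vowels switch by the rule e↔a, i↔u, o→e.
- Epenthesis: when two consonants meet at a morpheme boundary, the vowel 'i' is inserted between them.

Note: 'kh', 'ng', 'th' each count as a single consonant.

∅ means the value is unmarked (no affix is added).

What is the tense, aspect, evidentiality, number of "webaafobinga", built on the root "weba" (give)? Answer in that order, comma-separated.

present, perfective, witnessed, dual

Segment: weba-af-ob-nga.
tense: -af → present.
aspect: -ob → perfective.
evidentiality: -nga → witnessed.
number: ∅ → dual.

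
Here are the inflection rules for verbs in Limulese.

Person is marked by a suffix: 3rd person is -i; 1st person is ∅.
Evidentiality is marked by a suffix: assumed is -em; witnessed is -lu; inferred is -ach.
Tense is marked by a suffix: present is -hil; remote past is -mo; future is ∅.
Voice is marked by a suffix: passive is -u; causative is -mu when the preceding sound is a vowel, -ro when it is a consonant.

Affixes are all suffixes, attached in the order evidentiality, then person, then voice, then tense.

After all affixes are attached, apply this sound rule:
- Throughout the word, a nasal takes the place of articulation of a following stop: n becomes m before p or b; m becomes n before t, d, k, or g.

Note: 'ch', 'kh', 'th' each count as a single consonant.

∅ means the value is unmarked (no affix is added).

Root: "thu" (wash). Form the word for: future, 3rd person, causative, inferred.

thuachimu

Attach evidentiality inferred -ach → thuach.
Attach person 3rd person -i → thuachi.
Attach voice causative -mu (after vowel 'i') → thuachimu.
tense = future: zero marking, form stays thuachimu.
Nasal assimilation: no change.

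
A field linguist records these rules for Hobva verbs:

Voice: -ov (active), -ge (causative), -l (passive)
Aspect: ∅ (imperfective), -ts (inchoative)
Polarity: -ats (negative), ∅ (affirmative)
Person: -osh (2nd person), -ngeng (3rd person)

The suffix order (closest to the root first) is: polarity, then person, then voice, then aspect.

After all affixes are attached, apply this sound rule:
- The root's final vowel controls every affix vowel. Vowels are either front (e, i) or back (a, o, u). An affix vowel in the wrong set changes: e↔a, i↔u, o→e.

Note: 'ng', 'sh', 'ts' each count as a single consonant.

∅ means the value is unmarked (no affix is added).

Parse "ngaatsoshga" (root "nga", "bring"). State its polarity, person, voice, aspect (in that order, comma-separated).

Segment: nga-ats-osh-ge.
polarity: -ats → negative.
person: -osh → 2nd person.
voice: -ge → causative.
aspect: ∅ → imperfective.

negative, 2nd person, causative, imperfective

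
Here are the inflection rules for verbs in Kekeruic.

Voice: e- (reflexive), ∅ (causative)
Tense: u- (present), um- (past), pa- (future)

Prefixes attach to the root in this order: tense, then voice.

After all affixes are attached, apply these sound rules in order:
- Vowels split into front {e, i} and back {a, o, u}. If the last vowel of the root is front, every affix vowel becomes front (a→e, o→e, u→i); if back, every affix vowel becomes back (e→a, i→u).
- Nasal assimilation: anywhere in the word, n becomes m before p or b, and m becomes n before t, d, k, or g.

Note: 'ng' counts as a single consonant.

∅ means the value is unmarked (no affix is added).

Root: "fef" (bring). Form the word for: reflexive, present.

eifef

Attach tense present u- → ufef.
Attach voice reflexive e- → eufef.
Apply vowel harmony: eufef → eifef.
Nasal assimilation: no change.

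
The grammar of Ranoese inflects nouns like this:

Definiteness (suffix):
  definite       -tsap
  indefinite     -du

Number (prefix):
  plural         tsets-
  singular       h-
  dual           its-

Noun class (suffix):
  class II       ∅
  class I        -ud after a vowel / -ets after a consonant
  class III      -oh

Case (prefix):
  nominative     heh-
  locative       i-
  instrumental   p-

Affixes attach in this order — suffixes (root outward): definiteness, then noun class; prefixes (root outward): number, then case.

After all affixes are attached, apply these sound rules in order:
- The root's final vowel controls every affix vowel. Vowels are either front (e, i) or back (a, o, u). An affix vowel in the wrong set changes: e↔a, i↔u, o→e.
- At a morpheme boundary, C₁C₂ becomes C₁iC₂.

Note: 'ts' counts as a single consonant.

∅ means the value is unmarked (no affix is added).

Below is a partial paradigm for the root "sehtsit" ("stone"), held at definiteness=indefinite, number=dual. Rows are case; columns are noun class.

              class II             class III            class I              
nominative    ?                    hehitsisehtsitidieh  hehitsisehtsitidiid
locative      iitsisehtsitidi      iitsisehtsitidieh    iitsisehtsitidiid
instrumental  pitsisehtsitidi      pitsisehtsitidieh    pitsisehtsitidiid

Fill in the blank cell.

hehitsisehtsitidi

Attach definiteness indefinite -du → sehtsitdu.
noun class = class II: zero marking, form stays sehtsitdu.
Attach number dual its- → itssehtsitdu.
Attach case nominative heh- → hehitssehtsitdu.
Apply vowel harmony: hehitssehtsitdu → hehitssehtsitdi.
Apply epenthesis: hehitssehtsitdi → hehitsisehtsitidi.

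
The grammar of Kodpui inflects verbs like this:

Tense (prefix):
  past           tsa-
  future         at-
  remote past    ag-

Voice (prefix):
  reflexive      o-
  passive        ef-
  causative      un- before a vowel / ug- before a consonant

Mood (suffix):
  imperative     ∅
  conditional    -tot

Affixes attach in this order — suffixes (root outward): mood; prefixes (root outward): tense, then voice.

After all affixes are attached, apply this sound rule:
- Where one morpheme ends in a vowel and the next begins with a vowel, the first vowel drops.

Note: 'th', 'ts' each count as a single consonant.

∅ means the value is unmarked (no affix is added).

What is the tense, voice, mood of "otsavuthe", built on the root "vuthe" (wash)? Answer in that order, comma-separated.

Segment: o-tsa-vuthe.
tense: tsa- → past.
voice: o- → reflexive.
mood: ∅ → imperative.

past, reflexive, imperative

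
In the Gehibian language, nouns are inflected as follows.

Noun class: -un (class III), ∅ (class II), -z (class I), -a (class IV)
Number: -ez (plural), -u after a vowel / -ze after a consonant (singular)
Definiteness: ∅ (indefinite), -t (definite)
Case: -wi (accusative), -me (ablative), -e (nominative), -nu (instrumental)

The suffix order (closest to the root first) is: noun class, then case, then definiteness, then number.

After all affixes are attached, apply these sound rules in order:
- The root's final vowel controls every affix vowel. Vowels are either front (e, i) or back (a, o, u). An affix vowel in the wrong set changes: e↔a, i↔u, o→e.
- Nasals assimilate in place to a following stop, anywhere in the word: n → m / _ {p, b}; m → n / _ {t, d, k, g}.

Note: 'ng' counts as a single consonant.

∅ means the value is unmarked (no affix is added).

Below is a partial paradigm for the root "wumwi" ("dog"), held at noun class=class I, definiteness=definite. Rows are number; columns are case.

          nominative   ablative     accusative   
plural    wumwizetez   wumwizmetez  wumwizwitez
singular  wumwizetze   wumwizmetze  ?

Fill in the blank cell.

wumwizwitze

Attach noun class class I -z → wumwiz.
Attach case accusative -wi → wumwizwi.
Attach definiteness definite -t → wumwizwit.
Attach number singular -ze (after consonant 't') → wumwizwitze.
Vowel harmony: no change.
Nasal assimilation: no change.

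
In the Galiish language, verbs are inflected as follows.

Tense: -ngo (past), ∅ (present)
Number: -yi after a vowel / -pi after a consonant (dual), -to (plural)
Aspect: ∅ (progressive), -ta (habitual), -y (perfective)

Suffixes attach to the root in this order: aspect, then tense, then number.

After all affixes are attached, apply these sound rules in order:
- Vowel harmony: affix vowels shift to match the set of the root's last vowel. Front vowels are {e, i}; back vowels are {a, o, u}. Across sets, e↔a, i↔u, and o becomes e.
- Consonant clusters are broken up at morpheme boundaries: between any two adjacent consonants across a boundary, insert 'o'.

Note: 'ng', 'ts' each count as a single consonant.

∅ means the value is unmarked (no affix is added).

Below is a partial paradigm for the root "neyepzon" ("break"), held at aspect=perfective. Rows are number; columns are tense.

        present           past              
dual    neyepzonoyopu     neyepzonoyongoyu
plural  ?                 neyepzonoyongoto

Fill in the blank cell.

neyepzonoyoto

Attach aspect perfective -y → neyepzony.
tense = present: zero marking, form stays neyepzony.
Attach number plural -to → neyepzonyto.
Vowel harmony: no change.
Apply epenthesis: neyepzonyto → neyepzonoyoto.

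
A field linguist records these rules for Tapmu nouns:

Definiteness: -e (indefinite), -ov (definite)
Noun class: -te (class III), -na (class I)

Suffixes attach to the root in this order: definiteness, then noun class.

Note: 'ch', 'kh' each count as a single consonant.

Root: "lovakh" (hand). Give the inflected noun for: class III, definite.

lovakhovte

Attach definiteness definite -ov → lovakhov.
Attach noun class class III -te → lovakhovte.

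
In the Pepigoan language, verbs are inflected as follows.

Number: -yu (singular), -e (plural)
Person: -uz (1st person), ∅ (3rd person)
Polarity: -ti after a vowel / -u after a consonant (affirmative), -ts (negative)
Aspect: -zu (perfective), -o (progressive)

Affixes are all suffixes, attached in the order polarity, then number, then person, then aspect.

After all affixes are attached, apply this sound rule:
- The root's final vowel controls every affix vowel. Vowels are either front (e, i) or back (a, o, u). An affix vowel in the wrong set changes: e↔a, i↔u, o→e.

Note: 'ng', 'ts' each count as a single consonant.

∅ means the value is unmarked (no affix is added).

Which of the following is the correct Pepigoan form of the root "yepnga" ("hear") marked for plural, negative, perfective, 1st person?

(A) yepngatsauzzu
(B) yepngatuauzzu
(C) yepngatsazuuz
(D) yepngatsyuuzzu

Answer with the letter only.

Attach polarity negative -ts → yepngats.
Attach number plural -e → yepngatse.
Attach person 1st person -uz → yepngatseuz.
Attach aspect perfective -zu → yepngatseuzzu.
Apply vowel harmony: yepngatseuzzu → yepngatsauzzu.
So the correct form is yepngatsauzzu, option (A).
(C) yepngatsazuuz is wrong: it has the affixes in the wrong order.
(D) yepngatsyuuzzu is wrong: it uses singular instead of plural for number.
(B) yepngatuauzzu is wrong: it uses affirmative instead of negative for polarity.

A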